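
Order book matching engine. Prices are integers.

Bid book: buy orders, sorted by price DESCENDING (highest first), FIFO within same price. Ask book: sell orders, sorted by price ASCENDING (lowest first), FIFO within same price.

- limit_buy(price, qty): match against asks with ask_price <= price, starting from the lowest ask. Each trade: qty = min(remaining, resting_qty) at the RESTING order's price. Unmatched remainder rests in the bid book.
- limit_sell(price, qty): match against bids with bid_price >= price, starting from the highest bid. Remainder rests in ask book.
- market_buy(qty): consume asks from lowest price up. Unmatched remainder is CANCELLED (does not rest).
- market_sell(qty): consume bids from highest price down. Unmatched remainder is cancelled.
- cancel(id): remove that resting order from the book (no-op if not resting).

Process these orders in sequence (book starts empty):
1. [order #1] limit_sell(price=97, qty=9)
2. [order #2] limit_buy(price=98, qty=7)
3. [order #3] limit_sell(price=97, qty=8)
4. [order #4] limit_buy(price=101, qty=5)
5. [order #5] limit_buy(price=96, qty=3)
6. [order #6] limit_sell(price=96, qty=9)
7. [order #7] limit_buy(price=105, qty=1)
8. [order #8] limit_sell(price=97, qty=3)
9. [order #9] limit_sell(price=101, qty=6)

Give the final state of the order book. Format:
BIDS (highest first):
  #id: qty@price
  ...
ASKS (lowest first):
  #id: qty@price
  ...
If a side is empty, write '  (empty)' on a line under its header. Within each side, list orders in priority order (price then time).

After op 1 [order #1] limit_sell(price=97, qty=9): fills=none; bids=[-] asks=[#1:9@97]
After op 2 [order #2] limit_buy(price=98, qty=7): fills=#2x#1:7@97; bids=[-] asks=[#1:2@97]
After op 3 [order #3] limit_sell(price=97, qty=8): fills=none; bids=[-] asks=[#1:2@97 #3:8@97]
After op 4 [order #4] limit_buy(price=101, qty=5): fills=#4x#1:2@97 #4x#3:3@97; bids=[-] asks=[#3:5@97]
After op 5 [order #5] limit_buy(price=96, qty=3): fills=none; bids=[#5:3@96] asks=[#3:5@97]
After op 6 [order #6] limit_sell(price=96, qty=9): fills=#5x#6:3@96; bids=[-] asks=[#6:6@96 #3:5@97]
After op 7 [order #7] limit_buy(price=105, qty=1): fills=#7x#6:1@96; bids=[-] asks=[#6:5@96 #3:5@97]
After op 8 [order #8] limit_sell(price=97, qty=3): fills=none; bids=[-] asks=[#6:5@96 #3:5@97 #8:3@97]
After op 9 [order #9] limit_sell(price=101, qty=6): fills=none; bids=[-] asks=[#6:5@96 #3:5@97 #8:3@97 #9:6@101]

Answer: BIDS (highest first):
  (empty)
ASKS (lowest first):
  #6: 5@96
  #3: 5@97
  #8: 3@97
  #9: 6@101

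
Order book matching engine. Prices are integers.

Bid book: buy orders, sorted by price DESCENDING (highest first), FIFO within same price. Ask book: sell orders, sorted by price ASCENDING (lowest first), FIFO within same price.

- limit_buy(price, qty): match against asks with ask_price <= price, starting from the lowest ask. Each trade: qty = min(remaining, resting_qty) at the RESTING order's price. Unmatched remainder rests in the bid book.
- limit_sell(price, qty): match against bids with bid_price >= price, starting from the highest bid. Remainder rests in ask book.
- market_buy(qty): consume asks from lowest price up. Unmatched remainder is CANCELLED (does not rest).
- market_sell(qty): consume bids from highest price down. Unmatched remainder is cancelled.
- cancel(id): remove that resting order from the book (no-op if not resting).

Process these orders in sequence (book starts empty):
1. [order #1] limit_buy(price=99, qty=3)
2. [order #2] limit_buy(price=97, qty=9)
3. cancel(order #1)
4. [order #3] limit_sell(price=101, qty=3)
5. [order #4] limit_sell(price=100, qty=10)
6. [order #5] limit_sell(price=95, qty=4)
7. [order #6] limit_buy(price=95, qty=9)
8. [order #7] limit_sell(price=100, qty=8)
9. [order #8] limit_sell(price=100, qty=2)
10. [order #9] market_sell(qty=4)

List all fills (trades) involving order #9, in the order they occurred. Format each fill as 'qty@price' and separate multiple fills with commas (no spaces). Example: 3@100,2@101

After op 1 [order #1] limit_buy(price=99, qty=3): fills=none; bids=[#1:3@99] asks=[-]
After op 2 [order #2] limit_buy(price=97, qty=9): fills=none; bids=[#1:3@99 #2:9@97] asks=[-]
After op 3 cancel(order #1): fills=none; bids=[#2:9@97] asks=[-]
After op 4 [order #3] limit_sell(price=101, qty=3): fills=none; bids=[#2:9@97] asks=[#3:3@101]
After op 5 [order #4] limit_sell(price=100, qty=10): fills=none; bids=[#2:9@97] asks=[#4:10@100 #3:3@101]
After op 6 [order #5] limit_sell(price=95, qty=4): fills=#2x#5:4@97; bids=[#2:5@97] asks=[#4:10@100 #3:3@101]
After op 7 [order #6] limit_buy(price=95, qty=9): fills=none; bids=[#2:5@97 #6:9@95] asks=[#4:10@100 #3:3@101]
After op 8 [order #7] limit_sell(price=100, qty=8): fills=none; bids=[#2:5@97 #6:9@95] asks=[#4:10@100 #7:8@100 #3:3@101]
After op 9 [order #8] limit_sell(price=100, qty=2): fills=none; bids=[#2:5@97 #6:9@95] asks=[#4:10@100 #7:8@100 #8:2@100 #3:3@101]
After op 10 [order #9] market_sell(qty=4): fills=#2x#9:4@97; bids=[#2:1@97 #6:9@95] asks=[#4:10@100 #7:8@100 #8:2@100 #3:3@101]

Answer: 4@97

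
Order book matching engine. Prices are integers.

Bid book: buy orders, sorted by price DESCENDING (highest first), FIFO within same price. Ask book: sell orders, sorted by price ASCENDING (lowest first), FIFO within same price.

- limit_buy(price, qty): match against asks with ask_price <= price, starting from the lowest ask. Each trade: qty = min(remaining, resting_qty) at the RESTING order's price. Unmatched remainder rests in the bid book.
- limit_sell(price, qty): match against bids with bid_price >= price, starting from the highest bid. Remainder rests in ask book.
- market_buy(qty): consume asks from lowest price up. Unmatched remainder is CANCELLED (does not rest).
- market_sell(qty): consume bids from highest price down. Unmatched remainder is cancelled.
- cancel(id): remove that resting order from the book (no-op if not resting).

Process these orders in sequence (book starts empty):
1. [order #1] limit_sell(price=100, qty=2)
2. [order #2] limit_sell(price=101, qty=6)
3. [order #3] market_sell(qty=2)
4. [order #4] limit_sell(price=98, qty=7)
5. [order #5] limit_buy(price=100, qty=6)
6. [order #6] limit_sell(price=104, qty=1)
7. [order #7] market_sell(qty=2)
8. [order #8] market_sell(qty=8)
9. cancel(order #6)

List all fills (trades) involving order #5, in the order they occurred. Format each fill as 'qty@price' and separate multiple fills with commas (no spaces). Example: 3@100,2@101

Answer: 6@98

Derivation:
After op 1 [order #1] limit_sell(price=100, qty=2): fills=none; bids=[-] asks=[#1:2@100]
After op 2 [order #2] limit_sell(price=101, qty=6): fills=none; bids=[-] asks=[#1:2@100 #2:6@101]
After op 3 [order #3] market_sell(qty=2): fills=none; bids=[-] asks=[#1:2@100 #2:6@101]
After op 4 [order #4] limit_sell(price=98, qty=7): fills=none; bids=[-] asks=[#4:7@98 #1:2@100 #2:6@101]
After op 5 [order #5] limit_buy(price=100, qty=6): fills=#5x#4:6@98; bids=[-] asks=[#4:1@98 #1:2@100 #2:6@101]
After op 6 [order #6] limit_sell(price=104, qty=1): fills=none; bids=[-] asks=[#4:1@98 #1:2@100 #2:6@101 #6:1@104]
After op 7 [order #7] market_sell(qty=2): fills=none; bids=[-] asks=[#4:1@98 #1:2@100 #2:6@101 #6:1@104]
After op 8 [order #8] market_sell(qty=8): fills=none; bids=[-] asks=[#4:1@98 #1:2@100 #2:6@101 #6:1@104]
After op 9 cancel(order #6): fills=none; bids=[-] asks=[#4:1@98 #1:2@100 #2:6@101]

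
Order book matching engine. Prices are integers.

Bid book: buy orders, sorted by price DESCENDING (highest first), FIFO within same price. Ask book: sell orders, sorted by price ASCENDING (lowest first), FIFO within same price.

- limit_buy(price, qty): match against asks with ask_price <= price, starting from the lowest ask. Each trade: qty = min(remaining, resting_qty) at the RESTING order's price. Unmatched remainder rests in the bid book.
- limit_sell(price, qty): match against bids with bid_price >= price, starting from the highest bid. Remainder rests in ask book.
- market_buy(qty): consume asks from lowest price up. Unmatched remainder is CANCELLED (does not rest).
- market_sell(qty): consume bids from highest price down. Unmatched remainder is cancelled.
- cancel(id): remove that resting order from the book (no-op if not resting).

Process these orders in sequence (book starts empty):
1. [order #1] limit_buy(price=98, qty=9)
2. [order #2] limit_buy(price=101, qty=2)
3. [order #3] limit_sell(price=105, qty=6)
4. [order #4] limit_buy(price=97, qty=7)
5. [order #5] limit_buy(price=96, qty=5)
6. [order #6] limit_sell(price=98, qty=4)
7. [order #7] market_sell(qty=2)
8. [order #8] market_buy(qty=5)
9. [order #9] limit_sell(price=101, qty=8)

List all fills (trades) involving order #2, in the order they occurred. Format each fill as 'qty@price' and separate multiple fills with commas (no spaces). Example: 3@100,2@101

After op 1 [order #1] limit_buy(price=98, qty=9): fills=none; bids=[#1:9@98] asks=[-]
After op 2 [order #2] limit_buy(price=101, qty=2): fills=none; bids=[#2:2@101 #1:9@98] asks=[-]
After op 3 [order #3] limit_sell(price=105, qty=6): fills=none; bids=[#2:2@101 #1:9@98] asks=[#3:6@105]
After op 4 [order #4] limit_buy(price=97, qty=7): fills=none; bids=[#2:2@101 #1:9@98 #4:7@97] asks=[#3:6@105]
After op 5 [order #5] limit_buy(price=96, qty=5): fills=none; bids=[#2:2@101 #1:9@98 #4:7@97 #5:5@96] asks=[#3:6@105]
After op 6 [order #6] limit_sell(price=98, qty=4): fills=#2x#6:2@101 #1x#6:2@98; bids=[#1:7@98 #4:7@97 #5:5@96] asks=[#3:6@105]
After op 7 [order #7] market_sell(qty=2): fills=#1x#7:2@98; bids=[#1:5@98 #4:7@97 #5:5@96] asks=[#3:6@105]
After op 8 [order #8] market_buy(qty=5): fills=#8x#3:5@105; bids=[#1:5@98 #4:7@97 #5:5@96] asks=[#3:1@105]
After op 9 [order #9] limit_sell(price=101, qty=8): fills=none; bids=[#1:5@98 #4:7@97 #5:5@96] asks=[#9:8@101 #3:1@105]

Answer: 2@101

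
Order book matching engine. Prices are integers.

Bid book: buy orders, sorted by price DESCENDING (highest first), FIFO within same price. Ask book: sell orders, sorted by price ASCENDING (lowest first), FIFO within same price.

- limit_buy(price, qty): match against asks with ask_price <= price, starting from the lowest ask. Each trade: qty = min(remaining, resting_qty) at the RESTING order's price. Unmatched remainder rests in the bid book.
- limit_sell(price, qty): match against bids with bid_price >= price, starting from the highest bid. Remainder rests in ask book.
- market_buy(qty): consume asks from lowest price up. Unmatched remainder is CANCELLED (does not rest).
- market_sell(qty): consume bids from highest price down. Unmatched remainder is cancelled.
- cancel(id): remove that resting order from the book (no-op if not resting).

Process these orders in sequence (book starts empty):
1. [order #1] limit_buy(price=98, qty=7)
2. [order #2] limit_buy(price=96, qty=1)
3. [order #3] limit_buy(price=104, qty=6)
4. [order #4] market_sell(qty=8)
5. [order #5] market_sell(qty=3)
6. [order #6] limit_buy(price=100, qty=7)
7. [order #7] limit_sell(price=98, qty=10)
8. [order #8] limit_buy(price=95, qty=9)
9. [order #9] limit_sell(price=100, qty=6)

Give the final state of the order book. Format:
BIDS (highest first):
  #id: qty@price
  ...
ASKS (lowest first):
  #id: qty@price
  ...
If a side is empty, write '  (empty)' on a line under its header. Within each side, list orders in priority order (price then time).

Answer: BIDS (highest first):
  #2: 1@96
  #8: 9@95
ASKS (lowest first):
  #7: 1@98
  #9: 6@100

Derivation:
After op 1 [order #1] limit_buy(price=98, qty=7): fills=none; bids=[#1:7@98] asks=[-]
After op 2 [order #2] limit_buy(price=96, qty=1): fills=none; bids=[#1:7@98 #2:1@96] asks=[-]
After op 3 [order #3] limit_buy(price=104, qty=6): fills=none; bids=[#3:6@104 #1:7@98 #2:1@96] asks=[-]
After op 4 [order #4] market_sell(qty=8): fills=#3x#4:6@104 #1x#4:2@98; bids=[#1:5@98 #2:1@96] asks=[-]
After op 5 [order #5] market_sell(qty=3): fills=#1x#5:3@98; bids=[#1:2@98 #2:1@96] asks=[-]
After op 6 [order #6] limit_buy(price=100, qty=7): fills=none; bids=[#6:7@100 #1:2@98 #2:1@96] asks=[-]
After op 7 [order #7] limit_sell(price=98, qty=10): fills=#6x#7:7@100 #1x#7:2@98; bids=[#2:1@96] asks=[#7:1@98]
After op 8 [order #8] limit_buy(price=95, qty=9): fills=none; bids=[#2:1@96 #8:9@95] asks=[#7:1@98]
After op 9 [order #9] limit_sell(price=100, qty=6): fills=none; bids=[#2:1@96 #8:9@95] asks=[#7:1@98 #9:6@100]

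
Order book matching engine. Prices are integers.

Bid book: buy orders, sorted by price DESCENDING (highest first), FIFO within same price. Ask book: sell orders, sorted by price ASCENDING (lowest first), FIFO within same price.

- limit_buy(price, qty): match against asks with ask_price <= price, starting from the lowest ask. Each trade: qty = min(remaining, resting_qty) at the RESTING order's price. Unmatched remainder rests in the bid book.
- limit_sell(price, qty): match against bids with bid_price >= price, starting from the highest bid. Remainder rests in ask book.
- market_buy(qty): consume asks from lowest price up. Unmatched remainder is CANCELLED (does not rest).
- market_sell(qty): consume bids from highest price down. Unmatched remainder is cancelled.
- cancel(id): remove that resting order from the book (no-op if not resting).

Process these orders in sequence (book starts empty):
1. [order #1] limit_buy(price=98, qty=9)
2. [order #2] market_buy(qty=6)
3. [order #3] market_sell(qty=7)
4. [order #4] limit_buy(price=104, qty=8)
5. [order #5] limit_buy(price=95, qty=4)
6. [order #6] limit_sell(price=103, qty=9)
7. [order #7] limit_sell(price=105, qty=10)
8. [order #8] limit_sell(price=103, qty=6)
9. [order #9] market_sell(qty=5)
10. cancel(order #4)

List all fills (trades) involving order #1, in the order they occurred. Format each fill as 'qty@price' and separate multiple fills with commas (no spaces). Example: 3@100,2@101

After op 1 [order #1] limit_buy(price=98, qty=9): fills=none; bids=[#1:9@98] asks=[-]
After op 2 [order #2] market_buy(qty=6): fills=none; bids=[#1:9@98] asks=[-]
After op 3 [order #3] market_sell(qty=7): fills=#1x#3:7@98; bids=[#1:2@98] asks=[-]
After op 4 [order #4] limit_buy(price=104, qty=8): fills=none; bids=[#4:8@104 #1:2@98] asks=[-]
After op 5 [order #5] limit_buy(price=95, qty=4): fills=none; bids=[#4:8@104 #1:2@98 #5:4@95] asks=[-]
After op 6 [order #6] limit_sell(price=103, qty=9): fills=#4x#6:8@104; bids=[#1:2@98 #5:4@95] asks=[#6:1@103]
After op 7 [order #7] limit_sell(price=105, qty=10): fills=none; bids=[#1:2@98 #5:4@95] asks=[#6:1@103 #7:10@105]
After op 8 [order #8] limit_sell(price=103, qty=6): fills=none; bids=[#1:2@98 #5:4@95] asks=[#6:1@103 #8:6@103 #7:10@105]
After op 9 [order #9] market_sell(qty=5): fills=#1x#9:2@98 #5x#9:3@95; bids=[#5:1@95] asks=[#6:1@103 #8:6@103 #7:10@105]
After op 10 cancel(order #4): fills=none; bids=[#5:1@95] asks=[#6:1@103 #8:6@103 #7:10@105]

Answer: 7@98,2@98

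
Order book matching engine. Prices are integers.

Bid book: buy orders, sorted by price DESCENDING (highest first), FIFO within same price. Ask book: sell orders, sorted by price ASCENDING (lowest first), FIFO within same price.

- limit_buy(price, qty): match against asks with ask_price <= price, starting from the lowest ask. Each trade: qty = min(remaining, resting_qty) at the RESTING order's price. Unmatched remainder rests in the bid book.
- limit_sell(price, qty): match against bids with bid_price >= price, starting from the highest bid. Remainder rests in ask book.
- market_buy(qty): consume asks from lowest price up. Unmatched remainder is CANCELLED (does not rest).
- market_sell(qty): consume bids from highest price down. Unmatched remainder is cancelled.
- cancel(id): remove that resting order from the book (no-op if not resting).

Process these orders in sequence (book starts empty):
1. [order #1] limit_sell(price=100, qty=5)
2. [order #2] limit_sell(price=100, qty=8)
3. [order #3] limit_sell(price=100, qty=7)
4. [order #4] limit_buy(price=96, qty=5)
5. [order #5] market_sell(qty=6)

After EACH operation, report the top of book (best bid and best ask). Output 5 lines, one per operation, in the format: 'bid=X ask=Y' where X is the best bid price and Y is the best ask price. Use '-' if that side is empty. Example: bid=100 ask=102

Answer: bid=- ask=100
bid=- ask=100
bid=- ask=100
bid=96 ask=100
bid=- ask=100

Derivation:
After op 1 [order #1] limit_sell(price=100, qty=5): fills=none; bids=[-] asks=[#1:5@100]
After op 2 [order #2] limit_sell(price=100, qty=8): fills=none; bids=[-] asks=[#1:5@100 #2:8@100]
After op 3 [order #3] limit_sell(price=100, qty=7): fills=none; bids=[-] asks=[#1:5@100 #2:8@100 #3:7@100]
After op 4 [order #4] limit_buy(price=96, qty=5): fills=none; bids=[#4:5@96] asks=[#1:5@100 #2:8@100 #3:7@100]
After op 5 [order #5] market_sell(qty=6): fills=#4x#5:5@96; bids=[-] asks=[#1:5@100 #2:8@100 #3:7@100]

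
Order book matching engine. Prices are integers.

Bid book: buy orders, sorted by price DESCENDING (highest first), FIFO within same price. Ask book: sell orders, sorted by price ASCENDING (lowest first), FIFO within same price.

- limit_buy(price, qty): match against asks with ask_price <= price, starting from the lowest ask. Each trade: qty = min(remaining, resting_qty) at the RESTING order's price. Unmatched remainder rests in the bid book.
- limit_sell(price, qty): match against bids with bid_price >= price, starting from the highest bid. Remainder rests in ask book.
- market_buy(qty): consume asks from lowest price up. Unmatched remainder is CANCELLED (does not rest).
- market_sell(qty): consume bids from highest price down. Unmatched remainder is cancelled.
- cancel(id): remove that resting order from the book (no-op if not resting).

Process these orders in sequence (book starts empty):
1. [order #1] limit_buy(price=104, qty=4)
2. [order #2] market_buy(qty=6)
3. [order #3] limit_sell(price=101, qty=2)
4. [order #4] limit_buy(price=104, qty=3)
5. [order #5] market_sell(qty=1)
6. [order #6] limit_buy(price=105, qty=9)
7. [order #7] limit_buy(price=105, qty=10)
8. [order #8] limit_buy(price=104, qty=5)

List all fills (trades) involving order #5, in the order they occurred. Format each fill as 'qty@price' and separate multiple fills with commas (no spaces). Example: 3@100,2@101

After op 1 [order #1] limit_buy(price=104, qty=4): fills=none; bids=[#1:4@104] asks=[-]
After op 2 [order #2] market_buy(qty=6): fills=none; bids=[#1:4@104] asks=[-]
After op 3 [order #3] limit_sell(price=101, qty=2): fills=#1x#3:2@104; bids=[#1:2@104] asks=[-]
After op 4 [order #4] limit_buy(price=104, qty=3): fills=none; bids=[#1:2@104 #4:3@104] asks=[-]
After op 5 [order #5] market_sell(qty=1): fills=#1x#5:1@104; bids=[#1:1@104 #4:3@104] asks=[-]
After op 6 [order #6] limit_buy(price=105, qty=9): fills=none; bids=[#6:9@105 #1:1@104 #4:3@104] asks=[-]
After op 7 [order #7] limit_buy(price=105, qty=10): fills=none; bids=[#6:9@105 #7:10@105 #1:1@104 #4:3@104] asks=[-]
After op 8 [order #8] limit_buy(price=104, qty=5): fills=none; bids=[#6:9@105 #7:10@105 #1:1@104 #4:3@104 #8:5@104] asks=[-]

Answer: 1@104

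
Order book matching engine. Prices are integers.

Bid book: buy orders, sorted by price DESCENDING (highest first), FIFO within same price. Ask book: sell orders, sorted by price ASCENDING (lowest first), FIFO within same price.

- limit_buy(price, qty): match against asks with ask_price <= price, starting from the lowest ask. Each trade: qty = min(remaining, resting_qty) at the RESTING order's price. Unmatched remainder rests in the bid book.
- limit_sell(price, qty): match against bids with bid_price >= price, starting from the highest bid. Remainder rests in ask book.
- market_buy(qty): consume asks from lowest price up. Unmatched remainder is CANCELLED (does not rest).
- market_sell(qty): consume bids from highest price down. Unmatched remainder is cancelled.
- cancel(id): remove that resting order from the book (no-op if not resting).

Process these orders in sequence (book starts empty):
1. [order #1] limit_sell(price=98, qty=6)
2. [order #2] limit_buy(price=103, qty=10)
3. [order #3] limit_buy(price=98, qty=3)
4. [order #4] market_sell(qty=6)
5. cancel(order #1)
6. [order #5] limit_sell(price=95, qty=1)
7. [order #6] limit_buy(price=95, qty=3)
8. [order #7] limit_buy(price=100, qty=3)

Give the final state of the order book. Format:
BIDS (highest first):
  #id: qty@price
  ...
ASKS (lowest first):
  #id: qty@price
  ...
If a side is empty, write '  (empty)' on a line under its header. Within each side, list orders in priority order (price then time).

After op 1 [order #1] limit_sell(price=98, qty=6): fills=none; bids=[-] asks=[#1:6@98]
After op 2 [order #2] limit_buy(price=103, qty=10): fills=#2x#1:6@98; bids=[#2:4@103] asks=[-]
After op 3 [order #3] limit_buy(price=98, qty=3): fills=none; bids=[#2:4@103 #3:3@98] asks=[-]
After op 4 [order #4] market_sell(qty=6): fills=#2x#4:4@103 #3x#4:2@98; bids=[#3:1@98] asks=[-]
After op 5 cancel(order #1): fills=none; bids=[#3:1@98] asks=[-]
After op 6 [order #5] limit_sell(price=95, qty=1): fills=#3x#5:1@98; bids=[-] asks=[-]
After op 7 [order #6] limit_buy(price=95, qty=3): fills=none; bids=[#6:3@95] asks=[-]
After op 8 [order #7] limit_buy(price=100, qty=3): fills=none; bids=[#7:3@100 #6:3@95] asks=[-]

Answer: BIDS (highest first):
  #7: 3@100
  #6: 3@95
ASKS (lowest first):
  (empty)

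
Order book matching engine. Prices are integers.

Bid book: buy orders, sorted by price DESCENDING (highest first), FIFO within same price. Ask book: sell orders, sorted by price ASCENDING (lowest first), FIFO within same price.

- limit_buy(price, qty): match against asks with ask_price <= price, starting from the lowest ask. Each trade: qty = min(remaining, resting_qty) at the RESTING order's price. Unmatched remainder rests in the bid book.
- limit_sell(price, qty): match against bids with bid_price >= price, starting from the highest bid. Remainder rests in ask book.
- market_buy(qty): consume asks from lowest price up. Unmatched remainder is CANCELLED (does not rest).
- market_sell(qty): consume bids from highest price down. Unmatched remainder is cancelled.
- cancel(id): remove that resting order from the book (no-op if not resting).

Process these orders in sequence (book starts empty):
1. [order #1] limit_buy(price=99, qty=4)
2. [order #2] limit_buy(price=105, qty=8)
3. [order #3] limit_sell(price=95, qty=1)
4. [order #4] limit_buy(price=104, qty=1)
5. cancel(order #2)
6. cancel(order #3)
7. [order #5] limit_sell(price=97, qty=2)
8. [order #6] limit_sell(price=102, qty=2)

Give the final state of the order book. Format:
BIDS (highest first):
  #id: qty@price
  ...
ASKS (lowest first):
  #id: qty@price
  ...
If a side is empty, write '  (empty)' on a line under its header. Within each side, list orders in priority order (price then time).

After op 1 [order #1] limit_buy(price=99, qty=4): fills=none; bids=[#1:4@99] asks=[-]
After op 2 [order #2] limit_buy(price=105, qty=8): fills=none; bids=[#2:8@105 #1:4@99] asks=[-]
After op 3 [order #3] limit_sell(price=95, qty=1): fills=#2x#3:1@105; bids=[#2:7@105 #1:4@99] asks=[-]
After op 4 [order #4] limit_buy(price=104, qty=1): fills=none; bids=[#2:7@105 #4:1@104 #1:4@99] asks=[-]
After op 5 cancel(order #2): fills=none; bids=[#4:1@104 #1:4@99] asks=[-]
After op 6 cancel(order #3): fills=none; bids=[#4:1@104 #1:4@99] asks=[-]
After op 7 [order #5] limit_sell(price=97, qty=2): fills=#4x#5:1@104 #1x#5:1@99; bids=[#1:3@99] asks=[-]
After op 8 [order #6] limit_sell(price=102, qty=2): fills=none; bids=[#1:3@99] asks=[#6:2@102]

Answer: BIDS (highest first):
  #1: 3@99
ASKS (lowest first):
  #6: 2@102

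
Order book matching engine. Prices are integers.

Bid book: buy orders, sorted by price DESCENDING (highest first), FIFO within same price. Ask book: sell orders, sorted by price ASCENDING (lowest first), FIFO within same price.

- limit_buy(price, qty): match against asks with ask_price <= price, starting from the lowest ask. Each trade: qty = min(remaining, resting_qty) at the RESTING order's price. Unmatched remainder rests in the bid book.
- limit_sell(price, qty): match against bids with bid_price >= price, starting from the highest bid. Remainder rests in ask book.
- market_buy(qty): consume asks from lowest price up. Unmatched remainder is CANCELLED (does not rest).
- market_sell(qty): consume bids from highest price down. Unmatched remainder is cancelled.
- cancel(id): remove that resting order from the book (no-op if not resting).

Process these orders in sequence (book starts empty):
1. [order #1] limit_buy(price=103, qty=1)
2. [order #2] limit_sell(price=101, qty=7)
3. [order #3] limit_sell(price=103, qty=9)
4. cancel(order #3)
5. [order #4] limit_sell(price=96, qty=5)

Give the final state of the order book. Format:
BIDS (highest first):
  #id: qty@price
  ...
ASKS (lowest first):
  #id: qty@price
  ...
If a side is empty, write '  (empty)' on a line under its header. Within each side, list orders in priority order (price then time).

After op 1 [order #1] limit_buy(price=103, qty=1): fills=none; bids=[#1:1@103] asks=[-]
After op 2 [order #2] limit_sell(price=101, qty=7): fills=#1x#2:1@103; bids=[-] asks=[#2:6@101]
After op 3 [order #3] limit_sell(price=103, qty=9): fills=none; bids=[-] asks=[#2:6@101 #3:9@103]
After op 4 cancel(order #3): fills=none; bids=[-] asks=[#2:6@101]
After op 5 [order #4] limit_sell(price=96, qty=5): fills=none; bids=[-] asks=[#4:5@96 #2:6@101]

Answer: BIDS (highest first):
  (empty)
ASKS (lowest first):
  #4: 5@96
  #2: 6@101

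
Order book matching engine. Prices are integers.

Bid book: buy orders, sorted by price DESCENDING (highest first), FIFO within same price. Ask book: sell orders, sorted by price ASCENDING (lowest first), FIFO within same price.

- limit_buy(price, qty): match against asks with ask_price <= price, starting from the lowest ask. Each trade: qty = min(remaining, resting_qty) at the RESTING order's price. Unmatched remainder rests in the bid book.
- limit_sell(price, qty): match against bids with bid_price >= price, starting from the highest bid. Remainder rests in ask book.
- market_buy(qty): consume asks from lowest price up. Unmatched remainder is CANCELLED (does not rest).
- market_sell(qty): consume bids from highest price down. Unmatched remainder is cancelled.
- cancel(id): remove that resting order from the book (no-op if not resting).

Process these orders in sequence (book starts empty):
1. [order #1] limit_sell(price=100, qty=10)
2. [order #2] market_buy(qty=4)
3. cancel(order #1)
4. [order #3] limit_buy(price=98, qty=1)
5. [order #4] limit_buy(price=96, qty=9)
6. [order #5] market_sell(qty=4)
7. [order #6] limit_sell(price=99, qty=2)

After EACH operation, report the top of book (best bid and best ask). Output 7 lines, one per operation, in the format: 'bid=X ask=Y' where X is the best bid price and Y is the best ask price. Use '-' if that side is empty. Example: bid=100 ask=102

After op 1 [order #1] limit_sell(price=100, qty=10): fills=none; bids=[-] asks=[#1:10@100]
After op 2 [order #2] market_buy(qty=4): fills=#2x#1:4@100; bids=[-] asks=[#1:6@100]
After op 3 cancel(order #1): fills=none; bids=[-] asks=[-]
After op 4 [order #3] limit_buy(price=98, qty=1): fills=none; bids=[#3:1@98] asks=[-]
After op 5 [order #4] limit_buy(price=96, qty=9): fills=none; bids=[#3:1@98 #4:9@96] asks=[-]
After op 6 [order #5] market_sell(qty=4): fills=#3x#5:1@98 #4x#5:3@96; bids=[#4:6@96] asks=[-]
After op 7 [order #6] limit_sell(price=99, qty=2): fills=none; bids=[#4:6@96] asks=[#6:2@99]

Answer: bid=- ask=100
bid=- ask=100
bid=- ask=-
bid=98 ask=-
bid=98 ask=-
bid=96 ask=-
bid=96 ask=99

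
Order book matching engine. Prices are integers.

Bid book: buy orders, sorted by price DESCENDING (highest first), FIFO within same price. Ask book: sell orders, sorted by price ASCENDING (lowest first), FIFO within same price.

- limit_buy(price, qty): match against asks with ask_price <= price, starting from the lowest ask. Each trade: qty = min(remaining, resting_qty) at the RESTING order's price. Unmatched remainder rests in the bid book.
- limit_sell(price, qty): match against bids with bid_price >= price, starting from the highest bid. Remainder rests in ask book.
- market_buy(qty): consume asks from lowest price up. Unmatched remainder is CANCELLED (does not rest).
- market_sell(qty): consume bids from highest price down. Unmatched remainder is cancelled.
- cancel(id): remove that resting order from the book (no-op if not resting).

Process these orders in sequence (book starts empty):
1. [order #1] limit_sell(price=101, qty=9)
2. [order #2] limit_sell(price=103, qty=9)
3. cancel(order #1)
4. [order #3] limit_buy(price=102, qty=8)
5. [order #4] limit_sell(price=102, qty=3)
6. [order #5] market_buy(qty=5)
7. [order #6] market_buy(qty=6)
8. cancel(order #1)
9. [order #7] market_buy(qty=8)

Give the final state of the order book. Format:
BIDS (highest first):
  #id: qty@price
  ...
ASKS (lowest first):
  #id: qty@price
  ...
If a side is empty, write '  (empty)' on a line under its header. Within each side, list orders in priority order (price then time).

Answer: BIDS (highest first):
  #3: 5@102
ASKS (lowest first):
  (empty)

Derivation:
After op 1 [order #1] limit_sell(price=101, qty=9): fills=none; bids=[-] asks=[#1:9@101]
After op 2 [order #2] limit_sell(price=103, qty=9): fills=none; bids=[-] asks=[#1:9@101 #2:9@103]
After op 3 cancel(order #1): fills=none; bids=[-] asks=[#2:9@103]
After op 4 [order #3] limit_buy(price=102, qty=8): fills=none; bids=[#3:8@102] asks=[#2:9@103]
After op 5 [order #4] limit_sell(price=102, qty=3): fills=#3x#4:3@102; bids=[#3:5@102] asks=[#2:9@103]
After op 6 [order #5] market_buy(qty=5): fills=#5x#2:5@103; bids=[#3:5@102] asks=[#2:4@103]
After op 7 [order #6] market_buy(qty=6): fills=#6x#2:4@103; bids=[#3:5@102] asks=[-]
After op 8 cancel(order #1): fills=none; bids=[#3:5@102] asks=[-]
After op 9 [order #7] market_buy(qty=8): fills=none; bids=[#3:5@102] asks=[-]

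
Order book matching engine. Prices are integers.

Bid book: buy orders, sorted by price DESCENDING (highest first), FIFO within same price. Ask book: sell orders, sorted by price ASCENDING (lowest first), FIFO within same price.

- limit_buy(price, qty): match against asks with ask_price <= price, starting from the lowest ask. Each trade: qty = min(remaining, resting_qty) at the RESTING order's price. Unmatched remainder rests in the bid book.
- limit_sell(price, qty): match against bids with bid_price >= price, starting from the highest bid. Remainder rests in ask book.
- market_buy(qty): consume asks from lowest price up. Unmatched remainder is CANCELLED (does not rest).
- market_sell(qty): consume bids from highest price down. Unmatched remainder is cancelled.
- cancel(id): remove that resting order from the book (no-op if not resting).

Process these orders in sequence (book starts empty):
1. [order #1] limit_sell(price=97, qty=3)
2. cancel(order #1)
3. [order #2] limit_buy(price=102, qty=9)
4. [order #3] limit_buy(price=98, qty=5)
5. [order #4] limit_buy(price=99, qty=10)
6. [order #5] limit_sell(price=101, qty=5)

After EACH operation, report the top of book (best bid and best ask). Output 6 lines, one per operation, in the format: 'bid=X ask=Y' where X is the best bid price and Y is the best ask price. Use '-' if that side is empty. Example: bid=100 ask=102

Answer: bid=- ask=97
bid=- ask=-
bid=102 ask=-
bid=102 ask=-
bid=102 ask=-
bid=102 ask=-

Derivation:
After op 1 [order #1] limit_sell(price=97, qty=3): fills=none; bids=[-] asks=[#1:3@97]
After op 2 cancel(order #1): fills=none; bids=[-] asks=[-]
After op 3 [order #2] limit_buy(price=102, qty=9): fills=none; bids=[#2:9@102] asks=[-]
After op 4 [order #3] limit_buy(price=98, qty=5): fills=none; bids=[#2:9@102 #3:5@98] asks=[-]
After op 5 [order #4] limit_buy(price=99, qty=10): fills=none; bids=[#2:9@102 #4:10@99 #3:5@98] asks=[-]
After op 6 [order #5] limit_sell(price=101, qty=5): fills=#2x#5:5@102; bids=[#2:4@102 #4:10@99 #3:5@98] asks=[-]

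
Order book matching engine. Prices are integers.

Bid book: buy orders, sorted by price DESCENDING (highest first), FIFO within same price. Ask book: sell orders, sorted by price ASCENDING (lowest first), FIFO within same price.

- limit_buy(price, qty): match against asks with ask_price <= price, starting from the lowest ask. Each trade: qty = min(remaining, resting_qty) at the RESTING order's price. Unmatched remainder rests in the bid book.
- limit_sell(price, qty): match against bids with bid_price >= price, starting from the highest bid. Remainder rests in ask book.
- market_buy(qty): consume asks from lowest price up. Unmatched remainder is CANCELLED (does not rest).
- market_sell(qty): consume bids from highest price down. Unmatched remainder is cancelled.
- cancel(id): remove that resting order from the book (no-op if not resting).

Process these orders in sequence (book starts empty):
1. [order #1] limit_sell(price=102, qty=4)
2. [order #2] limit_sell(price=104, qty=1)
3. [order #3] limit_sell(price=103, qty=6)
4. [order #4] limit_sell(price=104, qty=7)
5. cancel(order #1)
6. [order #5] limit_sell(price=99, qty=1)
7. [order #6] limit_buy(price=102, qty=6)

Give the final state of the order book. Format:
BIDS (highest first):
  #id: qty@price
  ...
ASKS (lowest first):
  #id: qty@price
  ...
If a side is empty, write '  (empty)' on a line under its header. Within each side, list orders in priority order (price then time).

After op 1 [order #1] limit_sell(price=102, qty=4): fills=none; bids=[-] asks=[#1:4@102]
After op 2 [order #2] limit_sell(price=104, qty=1): fills=none; bids=[-] asks=[#1:4@102 #2:1@104]
After op 3 [order #3] limit_sell(price=103, qty=6): fills=none; bids=[-] asks=[#1:4@102 #3:6@103 #2:1@104]
After op 4 [order #4] limit_sell(price=104, qty=7): fills=none; bids=[-] asks=[#1:4@102 #3:6@103 #2:1@104 #4:7@104]
After op 5 cancel(order #1): fills=none; bids=[-] asks=[#3:6@103 #2:1@104 #4:7@104]
After op 6 [order #5] limit_sell(price=99, qty=1): fills=none; bids=[-] asks=[#5:1@99 #3:6@103 #2:1@104 #4:7@104]
After op 7 [order #6] limit_buy(price=102, qty=6): fills=#6x#5:1@99; bids=[#6:5@102] asks=[#3:6@103 #2:1@104 #4:7@104]

Answer: BIDS (highest first):
  #6: 5@102
ASKS (lowest first):
  #3: 6@103
  #2: 1@104
  #4: 7@104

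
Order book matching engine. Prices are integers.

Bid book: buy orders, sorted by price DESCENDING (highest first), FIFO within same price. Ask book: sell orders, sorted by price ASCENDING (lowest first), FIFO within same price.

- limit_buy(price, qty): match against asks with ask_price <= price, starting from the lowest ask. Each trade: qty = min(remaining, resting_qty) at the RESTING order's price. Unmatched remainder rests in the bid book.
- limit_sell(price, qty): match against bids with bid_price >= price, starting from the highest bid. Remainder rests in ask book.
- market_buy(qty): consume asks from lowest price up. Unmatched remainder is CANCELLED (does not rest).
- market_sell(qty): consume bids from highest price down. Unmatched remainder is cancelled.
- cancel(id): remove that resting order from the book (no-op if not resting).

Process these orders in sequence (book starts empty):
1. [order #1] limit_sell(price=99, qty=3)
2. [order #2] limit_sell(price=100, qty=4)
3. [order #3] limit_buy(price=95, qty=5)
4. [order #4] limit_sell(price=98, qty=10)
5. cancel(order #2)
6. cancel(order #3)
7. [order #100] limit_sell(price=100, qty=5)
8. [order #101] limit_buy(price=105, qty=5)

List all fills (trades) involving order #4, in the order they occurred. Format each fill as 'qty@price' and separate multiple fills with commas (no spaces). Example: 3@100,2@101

Answer: 5@98

Derivation:
After op 1 [order #1] limit_sell(price=99, qty=3): fills=none; bids=[-] asks=[#1:3@99]
After op 2 [order #2] limit_sell(price=100, qty=4): fills=none; bids=[-] asks=[#1:3@99 #2:4@100]
After op 3 [order #3] limit_buy(price=95, qty=5): fills=none; bids=[#3:5@95] asks=[#1:3@99 #2:4@100]
After op 4 [order #4] limit_sell(price=98, qty=10): fills=none; bids=[#3:5@95] asks=[#4:10@98 #1:3@99 #2:4@100]
After op 5 cancel(order #2): fills=none; bids=[#3:5@95] asks=[#4:10@98 #1:3@99]
After op 6 cancel(order #3): fills=none; bids=[-] asks=[#4:10@98 #1:3@99]
After op 7 [order #100] limit_sell(price=100, qty=5): fills=none; bids=[-] asks=[#4:10@98 #1:3@99 #100:5@100]
After op 8 [order #101] limit_buy(price=105, qty=5): fills=#101x#4:5@98; bids=[-] asks=[#4:5@98 #1:3@99 #100:5@100]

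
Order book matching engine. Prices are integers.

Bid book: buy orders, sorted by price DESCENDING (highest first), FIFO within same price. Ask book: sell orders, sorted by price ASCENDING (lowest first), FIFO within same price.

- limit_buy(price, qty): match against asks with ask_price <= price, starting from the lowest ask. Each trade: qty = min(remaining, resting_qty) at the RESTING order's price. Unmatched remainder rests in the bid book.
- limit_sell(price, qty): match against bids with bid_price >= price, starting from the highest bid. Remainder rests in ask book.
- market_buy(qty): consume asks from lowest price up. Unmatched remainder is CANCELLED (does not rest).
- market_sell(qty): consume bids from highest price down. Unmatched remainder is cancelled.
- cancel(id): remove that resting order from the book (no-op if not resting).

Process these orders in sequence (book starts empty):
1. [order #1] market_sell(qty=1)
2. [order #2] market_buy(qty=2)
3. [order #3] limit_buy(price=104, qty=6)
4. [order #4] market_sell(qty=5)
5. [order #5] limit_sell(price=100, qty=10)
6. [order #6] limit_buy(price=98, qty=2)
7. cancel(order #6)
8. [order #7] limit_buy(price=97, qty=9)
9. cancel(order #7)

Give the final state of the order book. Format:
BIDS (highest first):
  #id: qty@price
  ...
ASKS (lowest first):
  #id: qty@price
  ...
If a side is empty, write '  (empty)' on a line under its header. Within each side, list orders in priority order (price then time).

Answer: BIDS (highest first):
  (empty)
ASKS (lowest first):
  #5: 9@100

Derivation:
After op 1 [order #1] market_sell(qty=1): fills=none; bids=[-] asks=[-]
After op 2 [order #2] market_buy(qty=2): fills=none; bids=[-] asks=[-]
After op 3 [order #3] limit_buy(price=104, qty=6): fills=none; bids=[#3:6@104] asks=[-]
After op 4 [order #4] market_sell(qty=5): fills=#3x#4:5@104; bids=[#3:1@104] asks=[-]
After op 5 [order #5] limit_sell(price=100, qty=10): fills=#3x#5:1@104; bids=[-] asks=[#5:9@100]
After op 6 [order #6] limit_buy(price=98, qty=2): fills=none; bids=[#6:2@98] asks=[#5:9@100]
After op 7 cancel(order #6): fills=none; bids=[-] asks=[#5:9@100]
After op 8 [order #7] limit_buy(price=97, qty=9): fills=none; bids=[#7:9@97] asks=[#5:9@100]
After op 9 cancel(order #7): fills=none; bids=[-] asks=[#5:9@100]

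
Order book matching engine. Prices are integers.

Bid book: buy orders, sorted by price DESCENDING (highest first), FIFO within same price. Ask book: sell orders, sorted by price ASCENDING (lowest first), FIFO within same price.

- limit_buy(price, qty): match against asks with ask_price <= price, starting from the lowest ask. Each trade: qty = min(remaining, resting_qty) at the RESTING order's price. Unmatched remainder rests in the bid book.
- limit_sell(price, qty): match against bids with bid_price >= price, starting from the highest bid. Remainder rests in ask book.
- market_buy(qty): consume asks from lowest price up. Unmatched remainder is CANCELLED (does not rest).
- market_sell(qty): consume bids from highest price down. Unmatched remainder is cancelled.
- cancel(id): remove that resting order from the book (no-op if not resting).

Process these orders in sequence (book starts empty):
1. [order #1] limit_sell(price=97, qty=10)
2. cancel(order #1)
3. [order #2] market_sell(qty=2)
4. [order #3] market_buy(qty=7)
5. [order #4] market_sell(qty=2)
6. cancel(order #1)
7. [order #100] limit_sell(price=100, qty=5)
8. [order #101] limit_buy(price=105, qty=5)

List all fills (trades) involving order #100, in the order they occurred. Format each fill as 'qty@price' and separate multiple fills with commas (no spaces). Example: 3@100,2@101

After op 1 [order #1] limit_sell(price=97, qty=10): fills=none; bids=[-] asks=[#1:10@97]
After op 2 cancel(order #1): fills=none; bids=[-] asks=[-]
After op 3 [order #2] market_sell(qty=2): fills=none; bids=[-] asks=[-]
After op 4 [order #3] market_buy(qty=7): fills=none; bids=[-] asks=[-]
After op 5 [order #4] market_sell(qty=2): fills=none; bids=[-] asks=[-]
After op 6 cancel(order #1): fills=none; bids=[-] asks=[-]
After op 7 [order #100] limit_sell(price=100, qty=5): fills=none; bids=[-] asks=[#100:5@100]
After op 8 [order #101] limit_buy(price=105, qty=5): fills=#101x#100:5@100; bids=[-] asks=[-]

Answer: 5@100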